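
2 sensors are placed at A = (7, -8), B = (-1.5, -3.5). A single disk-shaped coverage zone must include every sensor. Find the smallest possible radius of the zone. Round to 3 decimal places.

4.809

The smallest circle enclosing two points has them as diameter endpoints.
Centre = midpoint = (2.75, -5.75); r² = |AB|²/4 = 92.5/4 = 23.125.
r = √(23.125) ≈ 4.809.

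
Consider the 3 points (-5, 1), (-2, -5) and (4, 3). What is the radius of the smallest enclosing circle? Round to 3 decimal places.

Call the three points A, B, C in the order given.
Side lengths²: AB² = 45, AC² = 85, BC² = 100.
Since BC² = 100 < 85 + 45 = 130, the triangle is acute, so the smallest enclosing circle is the circumcircle.
Circumcentre = (0, -0.25), r² = 26.5625.
r = √(26.5625) ≈ 5.154.

5.154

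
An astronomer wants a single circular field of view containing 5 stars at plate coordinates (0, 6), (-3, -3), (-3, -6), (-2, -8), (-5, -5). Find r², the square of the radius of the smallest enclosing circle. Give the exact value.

The minimum enclosing circle of a finite set is fixed by two of the points (as a diameter) or three (as a circumcircle).
The farthest pair is (0, 6)–(-2, -8) with squared distance 200. The circle on this segment as diameter has centre (-1, -1) and r² = 200/4 = 50.
Check (-3, -3): distance² to centre = 8 ≤ 50, so it lies inside.
All remaining points lie in this disk, and no smaller disk contains both endpoints, so this is the minimum enclosing circle.

50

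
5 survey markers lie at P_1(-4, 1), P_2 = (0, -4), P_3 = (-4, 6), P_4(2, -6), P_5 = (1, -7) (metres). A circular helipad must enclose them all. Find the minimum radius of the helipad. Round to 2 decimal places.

The minimum enclosing circle of a finite set is fixed by two of the points (as a diameter) or three (as a circumcircle).
The farthest pair is P_3–P_5 with squared distance 194. The circle on this segment as diameter has centre (-1.5, -0.5) and r² = 194/4 = 48.5.
Check P_1: distance² to centre = 8.5 ≤ 48.5, so it lies inside.
All remaining points lie in this disk, and no smaller disk contains both endpoints, so this is the minimum enclosing circle.
r = √(48.5) ≈ 6.96.

6.96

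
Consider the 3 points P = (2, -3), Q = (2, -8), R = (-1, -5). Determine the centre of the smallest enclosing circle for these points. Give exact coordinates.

Side lengths²: PQ² = 25, PR² = 13, QR² = 18.
Since PQ² = 25 < 18 + 13 = 31, the triangle is acute, so the smallest enclosing circle is the circumcircle.
Circumcentre = (1.5, -5.5), r² = 6.5.
Centre = (1.5, -5.5).

(1.5, -5.5)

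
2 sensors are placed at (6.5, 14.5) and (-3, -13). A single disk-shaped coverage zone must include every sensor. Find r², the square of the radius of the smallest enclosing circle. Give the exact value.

The smallest circle enclosing two points has them as diameter endpoints.
Centre = midpoint = (1.75, 0.75); r² = |(6.5, 14.5)−(-3, -13)|²/4 = 846.5/4 = 211.625.

211.625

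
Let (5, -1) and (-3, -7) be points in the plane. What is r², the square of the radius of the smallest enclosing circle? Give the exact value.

25

The smallest circle enclosing two points has them as diameter endpoints.
Centre = midpoint = (1, -4); r² = |(5, -1)−(-3, -7)|²/4 = 100/4 = 25.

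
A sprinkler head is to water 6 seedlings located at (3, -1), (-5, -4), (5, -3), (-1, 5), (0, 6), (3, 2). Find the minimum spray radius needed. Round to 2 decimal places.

6.09

By Welzl's lemma the MEC is supported by two points (diametrically opposite) or three points (on a circumcircle).
The minimum enclosing circle is determined by three boundary points: (-5, -4), (5, -3), (0, 6).
Their circumcentre is (-13/38, -3/38) with r² = 26765/722.
The farthest remaining point (-1, 5) is at distance² 18937/722 ≤ 26765/722.
r = √(26765/722) ≈ 6.09.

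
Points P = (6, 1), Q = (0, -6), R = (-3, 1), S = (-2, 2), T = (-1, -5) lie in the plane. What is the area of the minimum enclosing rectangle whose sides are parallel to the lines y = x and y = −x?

65

In coordinates u = x + y, v = x − y the rectangle is axis-aligned; the map (x,y)→(u,v) scales areas by 2.
u-values: 7, -6, -2, 0, -6; range = 7 − (-6) = 13.
v-values: 5, 6, -4, -4, 4; range = 6 − (-4) = 10.
Area = (13 × 10) / 2 = 65.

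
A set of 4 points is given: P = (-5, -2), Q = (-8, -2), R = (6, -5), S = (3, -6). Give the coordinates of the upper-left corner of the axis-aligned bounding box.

x-range [-8, 6], y-range [-6, -2].
The upper-left corner is (-8, -2).

(-8, -2)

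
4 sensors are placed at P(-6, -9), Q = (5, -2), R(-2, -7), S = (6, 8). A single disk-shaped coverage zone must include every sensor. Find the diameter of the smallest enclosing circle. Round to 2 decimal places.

By Welzl's lemma the MEC is supported by two points (diametrically opposite) or three points (on a circumcircle).
The farthest pair is P–S with squared distance 433. The circle on this segment as diameter has centre (0, -0.5) and r² = 433/4 = 108.25.
Check Q: distance² to centre = 27.25 ≤ 108.25, so it lies inside.
All remaining points lie in this disk, and no smaller disk contains both endpoints, so this is the minimum enclosing circle.
Diameter = 2r = 2√(108.25) ≈ 20.81.

20.81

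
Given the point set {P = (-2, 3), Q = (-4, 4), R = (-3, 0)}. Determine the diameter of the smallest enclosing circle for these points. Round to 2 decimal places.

Side lengths²: PQ² = 5, PR² = 10, QR² = 17.
Since QR² = 17 ≥ 10 + 5 = 15, the angle opposite QR is not acute, so the smallest enclosing circle has QR as diameter.
Centre = midpoint of QR = (-3.5, 2), r² = 17/4 = 4.25.
Diameter = 2r = 2√(4.25) ≈ 4.12.

4.12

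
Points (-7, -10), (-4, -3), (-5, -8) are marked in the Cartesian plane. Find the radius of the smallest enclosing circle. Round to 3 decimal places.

Call the three points A, B, C in the order given.
Side lengths²: AB² = 58, AC² = 8, BC² = 26.
Since AB² = 58 ≥ 26 + 8 = 34, the angle opposite AB is not acute, so the smallest enclosing circle has AB as diameter.
Centre = midpoint of AB = (-5.5, -6.5), r² = 58/4 = 14.5.
r = √(14.5) ≈ 3.808.

3.808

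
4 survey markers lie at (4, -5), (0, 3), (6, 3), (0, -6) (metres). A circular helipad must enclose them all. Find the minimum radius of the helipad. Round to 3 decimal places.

A smallest enclosing disk is always determined by at most three of the input points on its boundary.
The farthest pair is (6, 3)–(0, -6) with squared distance 117. The circle on this segment as diameter has centre (3, -1.5) and r² = 117/4 = 29.25.
Check (4, -5): distance² to centre = 13.25 ≤ 29.25, so it lies inside.
All remaining points lie in this disk, and no smaller disk contains both endpoints, so this is the minimum enclosing circle.
r = √(29.25) ≈ 5.408.

5.408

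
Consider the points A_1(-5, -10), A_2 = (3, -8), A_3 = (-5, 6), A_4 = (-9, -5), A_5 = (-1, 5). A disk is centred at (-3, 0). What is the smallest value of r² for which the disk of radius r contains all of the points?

The required radius is the distance from (-3, 0) to the farthest point.
Squared distances: 104, 100, 40, 61, 29.
Maximum is 104, attained at A_1.

104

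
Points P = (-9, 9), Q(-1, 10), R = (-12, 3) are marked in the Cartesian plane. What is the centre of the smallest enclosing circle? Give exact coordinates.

Side lengths²: PQ² = 65, PR² = 45, QR² = 170.
Since QR² = 170 ≥ 65 + 45 = 110, the angle opposite QR is not acute, so the smallest enclosing circle has QR as diameter.
Centre = midpoint of QR = (-6.5, 6.5), r² = 170/4 = 42.5.
Centre = (-6.5, 6.5).

(-6.5, 6.5)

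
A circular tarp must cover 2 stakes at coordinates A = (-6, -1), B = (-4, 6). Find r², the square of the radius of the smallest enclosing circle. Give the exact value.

The smallest circle enclosing two points has them as diameter endpoints.
Centre = midpoint = (-5, 2.5); r² = |AB|²/4 = 53/4 = 13.25.

13.25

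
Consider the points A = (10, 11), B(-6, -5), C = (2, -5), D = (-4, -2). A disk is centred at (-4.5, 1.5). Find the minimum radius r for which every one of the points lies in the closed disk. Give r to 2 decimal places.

17.33

The required radius is the distance from (-4.5, 1.5) to the farthest point.
Squared distances: 300.5, 44.5, 84.5, 12.5.
Maximum is 300.5, attained at A.
r = √(300.5) ≈ 17.33.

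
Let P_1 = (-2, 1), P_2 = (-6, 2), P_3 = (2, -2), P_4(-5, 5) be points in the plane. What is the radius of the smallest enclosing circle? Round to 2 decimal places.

By Welzl's lemma the MEC is supported by two points (diametrically opposite) or three points (on a circumcircle).
The farthest pair is P_3–P_4 with squared distance 98. The circle on this segment as diameter has centre (-1.5, 1.5) and r² = 98/4 = 24.5.
Check P_1: distance² to centre = 0.5 ≤ 24.5, so it lies inside.
All remaining points lie in this disk, and no smaller disk contains both endpoints, so this is the minimum enclosing circle.
r = √(24.5) ≈ 4.95.

4.95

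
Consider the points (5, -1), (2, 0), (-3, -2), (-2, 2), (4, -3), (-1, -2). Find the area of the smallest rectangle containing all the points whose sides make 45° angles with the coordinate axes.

49.5

In coordinates u = x + y, v = x − y the rectangle is axis-aligned; the map (x,y)→(u,v) scales areas by 2.
u-values: 4, 2, -5, 0, 1, -3; range = 4 − (-5) = 9.
v-values: 6, 2, -1, -4, 7, 1; range = 7 − (-4) = 11.
Area = (9 × 11) / 2 = 49.5.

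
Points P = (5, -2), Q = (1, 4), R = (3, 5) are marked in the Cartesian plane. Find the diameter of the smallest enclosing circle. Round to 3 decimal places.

7.337

Side lengths²: PQ² = 52, PR² = 53, QR² = 5.
Since PR² = 53 < 52 + 5 = 57, the triangle is acute, so the smallest enclosing circle is the circumcircle.
Circumcentre = (3.5625, 1.375), r² = 13.45703125.
Diameter = 2r = 2√(13.45703125) ≈ 7.337.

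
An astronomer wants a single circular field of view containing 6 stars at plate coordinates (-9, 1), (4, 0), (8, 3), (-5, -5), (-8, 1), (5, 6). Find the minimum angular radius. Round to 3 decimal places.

A smallest enclosing disk is always determined by at most three of the input points on its boundary.
The farthest pair is (-9, 1)–(8, 3) with squared distance 293. The circle on this segment as diameter has centre (-0.5, 2) and r² = 293/4 = 73.25.
Check (4, 0): distance² to centre = 24.25 ≤ 73.25, so it lies inside.
All remaining points lie in this disk, and no smaller disk contains both endpoints, so this is the minimum enclosing circle.
r = √(73.25) ≈ 8.559.

8.559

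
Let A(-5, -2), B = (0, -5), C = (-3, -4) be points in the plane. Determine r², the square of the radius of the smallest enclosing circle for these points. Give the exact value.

8.5

Side lengths²: AB² = 34, AC² = 8, BC² = 10.
Since AB² = 34 ≥ 10 + 8 = 18, the angle opposite AB is not acute, so the smallest enclosing circle has AB as diameter.
Centre = midpoint of AB = (-2.5, -3.5), r² = 34/4 = 8.5.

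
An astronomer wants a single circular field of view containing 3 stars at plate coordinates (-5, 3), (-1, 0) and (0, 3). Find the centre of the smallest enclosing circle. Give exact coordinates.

(-2.5, 13/6)

Call the three points A, B, C in the order given.
Side lengths²: AB² = 25, AC² = 25, BC² = 10.
Since AC² = 25 < 25 + 10 = 35, the triangle is acute, so the smallest enclosing circle is the circumcircle.
Circumcentre = (-2.5, 13/6), r² = 125/18.
Centre = (-2.5, 13/6).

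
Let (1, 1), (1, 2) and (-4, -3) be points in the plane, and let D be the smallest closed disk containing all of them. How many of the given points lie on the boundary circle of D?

2

Call the three points A, B, C in the order given.
Side lengths²: AB² = 1, AC² = 41, BC² = 50.
Since BC² = 50 ≥ 41 + 1 = 42, the angle opposite BC is not acute, so the smallest enclosing circle has BC as diameter.
Centre = midpoint of BC = (-1.5, -0.5), r² = 50/4 = 12.5.
The points at distance exactly r from the centre are (1, 2), (-4, -3) — 2 points.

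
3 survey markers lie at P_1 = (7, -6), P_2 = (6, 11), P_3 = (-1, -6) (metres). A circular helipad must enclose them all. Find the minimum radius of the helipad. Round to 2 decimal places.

9.21

Side lengths²: P_1P_2² = 290, P_1P_3² = 64, P_2P_3² = 338.
Since P_2P_3² = 338 < 290 + 64 = 354, the triangle is acute, so the smallest enclosing circle is the circumcircle.
Circumcentre = (3, 39/17), r² = 24505/289.
r = √(24505/289) ≈ 9.21.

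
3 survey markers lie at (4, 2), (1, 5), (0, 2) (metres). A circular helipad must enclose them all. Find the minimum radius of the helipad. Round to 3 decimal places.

Call the three points A, B, C in the order given.
Side lengths²: AB² = 18, AC² = 16, BC² = 10.
Since AB² = 18 < 16 + 10 = 26, the triangle is acute, so the smallest enclosing circle is the circumcircle.
Circumcentre = (2, 3), r² = 5.
r = √5 ≈ 2.236.

2.236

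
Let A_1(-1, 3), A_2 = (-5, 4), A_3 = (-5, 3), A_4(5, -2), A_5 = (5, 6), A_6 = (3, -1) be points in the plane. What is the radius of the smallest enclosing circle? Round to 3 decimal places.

A smallest enclosing disk is always determined by at most three of the input points on its boundary.
The minimum enclosing circle is determined by three boundary points: A_2, A_4, A_5.
Their circumcentre is (0.6, 2) with r² = 35.36.
The farthest remaining point A_3 is at distance² 32.36 ≤ 35.36.
r = √(35.36) ≈ 5.946.

5.946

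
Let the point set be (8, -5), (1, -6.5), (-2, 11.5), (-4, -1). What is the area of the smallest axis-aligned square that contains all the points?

The bounding box has width 12 and height 18.
An axis-aligned square enclosing the set must have side ≥ max(width, height).
So the minimum side is max(12, 18) = 18.
Area = 18² = 324.

324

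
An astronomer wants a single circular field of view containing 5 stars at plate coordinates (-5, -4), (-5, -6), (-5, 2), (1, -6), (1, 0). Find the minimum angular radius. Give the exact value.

5

By Welzl's lemma the MEC is supported by two points (diametrically opposite) or three points (on a circumcircle).
The farthest pair is (-5, 2)–(1, -6) with squared distance 100. The circle on this segment as diameter has centre (-2, -2) and r² = 100/4 = 25.
Check (-5, -4): distance² to centre = 13 ≤ 25, so it lies inside.
All remaining points lie in this disk, and no smaller disk contains both endpoints, so this is the minimum enclosing circle.
r = √25 = 5.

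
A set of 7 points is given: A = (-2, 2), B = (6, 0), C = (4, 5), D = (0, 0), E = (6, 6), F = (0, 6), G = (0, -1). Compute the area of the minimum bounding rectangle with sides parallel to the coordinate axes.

56

x ranges over [-2, 6], width 8.
y ranges over [-1, 6], height 7.
Area = 8 × 7 = 56.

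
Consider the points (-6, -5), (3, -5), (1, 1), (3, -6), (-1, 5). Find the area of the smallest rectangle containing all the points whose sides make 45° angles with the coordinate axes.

In coordinates u = x + y, v = x − y the rectangle is axis-aligned; the map (x,y)→(u,v) scales areas by 2.
u-values: -11, -2, 2, -3, 4; range = 4 − (-11) = 15.
v-values: -1, 8, 0, 9, -6; range = 9 − (-6) = 15.
Area = (15 × 15) / 2 = 112.5.

112.5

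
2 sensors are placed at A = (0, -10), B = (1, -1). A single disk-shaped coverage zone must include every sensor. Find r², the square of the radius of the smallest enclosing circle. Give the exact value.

The smallest circle enclosing two points has them as diameter endpoints.
Centre = midpoint = (0.5, -5.5); r² = |AB|²/4 = 82/4 = 20.5.

20.5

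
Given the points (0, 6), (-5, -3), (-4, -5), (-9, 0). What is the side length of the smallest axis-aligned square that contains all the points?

11

The bounding box has width 9 and height 11.
An axis-aligned square enclosing the set must have side ≥ max(width, height).
So the minimum side is max(9, 11) = 11.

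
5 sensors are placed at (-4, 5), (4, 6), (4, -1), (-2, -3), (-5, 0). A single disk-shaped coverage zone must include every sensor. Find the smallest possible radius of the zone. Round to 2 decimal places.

A smallest enclosing disk is always determined by at most three of the input points on its boundary.
The minimum enclosing circle is determined by three boundary points: (4, 6), (-2, -3), (-5, 0).
Their circumcentre is (0.1, 2.1) with r² = 30.42.
The farthest remaining point (-4, 5) is at distance² 25.22 ≤ 30.42.
r = √(30.42) ≈ 5.52.

5.52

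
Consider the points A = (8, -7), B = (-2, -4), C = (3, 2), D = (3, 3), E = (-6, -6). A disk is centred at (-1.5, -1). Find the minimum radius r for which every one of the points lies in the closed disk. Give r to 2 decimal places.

The required radius is the distance from (-1.5, -1) to the farthest point.
Squared distances: 126.25, 9.25, 29.25, 36.25, 45.25.
Maximum is 126.25, attained at A.
r = √(126.25) ≈ 11.24.

11.24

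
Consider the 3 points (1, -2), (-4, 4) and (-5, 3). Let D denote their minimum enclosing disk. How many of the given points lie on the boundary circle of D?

Call the three points A, B, C in the order given.
Side lengths²: AB² = 61, AC² = 61, BC² = 2.
Since AC² = 61 < 61 + 2 = 63, the triangle is acute, so the smallest enclosing circle is the circumcircle.
Circumcentre = (-39/22, 17/22), r² = 3721/242.
The points at distance exactly r from the centre are (1, -2), (-4, 4), (-5, 3) — 3 points.

3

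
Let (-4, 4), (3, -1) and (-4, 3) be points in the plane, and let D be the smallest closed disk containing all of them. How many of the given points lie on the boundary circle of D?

2

Call the three points A, B, C in the order given.
Side lengths²: AB² = 74, AC² = 1, BC² = 65.
Since AB² = 74 ≥ 65 + 1 = 66, the angle opposite AB is not acute, so the smallest enclosing circle has AB as diameter.
Centre = midpoint of AB = (-0.5, 1.5), r² = 74/4 = 18.5.
The points at distance exactly r from the centre are (-4, 4), (3, -1) — 2 points.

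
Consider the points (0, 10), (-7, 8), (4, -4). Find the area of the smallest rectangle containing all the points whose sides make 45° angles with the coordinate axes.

In coordinates u = x + y, v = x − y the rectangle is axis-aligned; the map (x,y)→(u,v) scales areas by 2.
u-values: 10, 1, 0; range = 10 − 0 = 10.
v-values: -10, -15, 8; range = 8 − (-15) = 23.
Area = (10 × 23) / 2 = 115.

115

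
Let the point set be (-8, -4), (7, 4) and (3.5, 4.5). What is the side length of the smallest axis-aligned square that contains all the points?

The bounding box has width 15 and height 8.5.
An axis-aligned square enclosing the set must have side ≥ max(width, height).
So the minimum side is max(15, 8.5) = 15.

15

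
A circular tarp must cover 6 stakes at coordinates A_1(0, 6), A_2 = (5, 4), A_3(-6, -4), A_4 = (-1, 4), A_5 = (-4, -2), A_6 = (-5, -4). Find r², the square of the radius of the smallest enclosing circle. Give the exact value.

The farthest pair is A_2–A_3 with squared distance 185. The circle on this segment as diameter has centre (-0.5, 0) and r² = 185/4 = 46.25.
Check A_1: distance² to centre = 36.25 ≤ 46.25, so it lies inside.
All remaining points lie in this disk, and no smaller disk contains both endpoints, so this is the minimum enclosing circle.

46.25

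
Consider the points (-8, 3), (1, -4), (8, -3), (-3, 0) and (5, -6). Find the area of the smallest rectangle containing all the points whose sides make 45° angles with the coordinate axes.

In coordinates u = x + y, v = x − y the rectangle is axis-aligned; the map (x,y)→(u,v) scales areas by 2.
u-values: -5, -3, 5, -3, -1; range = 5 − (-5) = 10.
v-values: -11, 5, 11, -3, 11; range = 11 − (-11) = 22.
Area = (10 × 22) / 2 = 110.

110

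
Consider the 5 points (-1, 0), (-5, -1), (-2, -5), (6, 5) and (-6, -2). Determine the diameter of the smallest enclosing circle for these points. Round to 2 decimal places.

13.89

The minimum enclosing circle of a finite set is fixed by two of the points (as a diameter) or three (as a circumcircle).
The farthest pair is (6, 5)–(-6, -2) with squared distance 193. The circle on this segment as diameter has centre (0, 1.5) and r² = 193/4 = 48.25.
Check (-1, 0): distance² to centre = 3.25 ≤ 48.25, so it lies inside.
All remaining points lie in this disk, and no smaller disk contains both endpoints, so this is the minimum enclosing circle.
Diameter = 2r = 2√(48.25) ≈ 13.89.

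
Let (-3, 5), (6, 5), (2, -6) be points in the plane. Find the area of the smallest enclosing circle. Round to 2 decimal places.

Call the three points A, B, C in the order given.
Side lengths²: AB² = 81, AC² = 146, BC² = 137.
Since AC² = 146 < 137 + 81 = 218, the triangle is acute, so the smallest enclosing circle is the circumcircle.
Circumcentre = (1.5, 9/22), r² = 10001/242.
Area = π·r² = π·10001/242 ≈ 129.83.

129.83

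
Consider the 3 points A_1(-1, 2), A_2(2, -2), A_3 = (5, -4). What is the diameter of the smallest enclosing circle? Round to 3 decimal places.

Side lengths²: A_1A_2² = 25, A_1A_3² = 72, A_2A_3² = 13.
Since A_1A_3² = 72 ≥ 25 + 13 = 38, the angle opposite A_1A_3 is not acute, so the smallest enclosing circle has A_1A_3 as diameter.
Centre = midpoint of A_1A_3 = (2, -1), r² = 72/4 = 18.
Diameter = 2r = 2√18 ≈ 8.485.

8.485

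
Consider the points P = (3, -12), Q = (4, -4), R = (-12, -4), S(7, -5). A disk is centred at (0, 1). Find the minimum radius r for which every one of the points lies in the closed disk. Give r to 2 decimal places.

The required radius is the distance from (0, 1) to the farthest point.
Squared distances: 178, 41, 169, 85.
Maximum is 178, attained at P.
r = √178 ≈ 13.34.

13.34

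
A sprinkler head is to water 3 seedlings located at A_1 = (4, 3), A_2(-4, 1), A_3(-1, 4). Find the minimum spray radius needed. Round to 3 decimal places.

Side lengths²: A_1A_2² = 68, A_1A_3² = 26, A_2A_3² = 18.
Since A_1A_2² = 68 ≥ 26 + 18 = 44, the angle opposite A_1A_2 is not acute, so the smallest enclosing circle has A_1A_2 as diameter.
Centre = midpoint of A_1A_2 = (0, 2), r² = 68/4 = 17.
r = √17 ≈ 4.123.

4.123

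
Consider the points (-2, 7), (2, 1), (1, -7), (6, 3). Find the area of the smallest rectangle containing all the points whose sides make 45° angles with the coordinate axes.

In coordinates u = x + y, v = x − y the rectangle is axis-aligned; the map (x,y)→(u,v) scales areas by 2.
u-values: 5, 3, -6, 9; range = 9 − (-6) = 15.
v-values: -9, 1, 8, 3; range = 8 − (-9) = 17.
Area = (15 × 17) / 2 = 127.5.

127.5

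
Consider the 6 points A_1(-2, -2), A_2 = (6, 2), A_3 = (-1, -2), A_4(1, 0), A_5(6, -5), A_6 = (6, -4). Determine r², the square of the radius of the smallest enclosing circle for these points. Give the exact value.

22.8125

The minimum enclosing circle is determined by three boundary points: A_1, A_2, A_5.
Their circumcentre is (2.75, -1.5) with r² = 22.8125.
The farthest remaining point A_6 is at distance² 16.8125 ≤ 22.8125.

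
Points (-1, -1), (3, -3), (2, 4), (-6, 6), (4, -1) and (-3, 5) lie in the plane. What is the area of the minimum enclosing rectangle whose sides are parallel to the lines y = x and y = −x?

In coordinates u = x + y, v = x − y the rectangle is axis-aligned; the map (x,y)→(u,v) scales areas by 2.
u-values: -2, 0, 6, 0, 3, 2; range = 6 − (-2) = 8.
v-values: 0, 6, -2, -12, 5, -8; range = 6 − (-12) = 18.
Area = (8 × 18) / 2 = 72.

72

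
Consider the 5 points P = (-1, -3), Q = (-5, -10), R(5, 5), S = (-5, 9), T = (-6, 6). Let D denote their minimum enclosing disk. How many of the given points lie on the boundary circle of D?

3

By Welzl's lemma the MEC is supported by two points (diametrically opposite) or three points (on a circumcircle).
The minimum enclosing circle is determined by three boundary points: Q, R, S.
Their circumcentre is (-3, -0.5) with r² = 94.25.
The farthest remaining point T is at distance² 51.25 ≤ 94.25.
The points at distance exactly r from the centre are Q, R, S — 3 points.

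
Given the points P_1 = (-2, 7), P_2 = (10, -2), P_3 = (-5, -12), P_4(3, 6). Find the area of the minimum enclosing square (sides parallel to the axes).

361

The bounding box has width 15 and height 19.
An axis-aligned square enclosing the set must have side ≥ max(width, height).
So the minimum side is max(15, 19) = 19.
Area = 19² = 361.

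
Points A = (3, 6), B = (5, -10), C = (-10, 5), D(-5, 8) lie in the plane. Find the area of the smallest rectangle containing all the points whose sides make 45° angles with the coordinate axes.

210

In coordinates u = x + y, v = x − y the rectangle is axis-aligned; the map (x,y)→(u,v) scales areas by 2.
u-values: 9, -5, -5, 3; range = 9 − (-5) = 14.
v-values: -3, 15, -15, -13; range = 15 − (-15) = 30.
Area = (14 × 30) / 2 = 210.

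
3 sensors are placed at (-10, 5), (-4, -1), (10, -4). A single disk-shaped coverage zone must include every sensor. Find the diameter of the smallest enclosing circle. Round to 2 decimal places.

Call the three points A, B, C in the order given.
Side lengths²: AB² = 72, AC² = 481, BC² = 205.
Since AC² = 481 ≥ 205 + 72 = 277, the angle opposite AC is not acute, so the smallest enclosing circle has AC as diameter.
Centre = midpoint of AC = (0, 0.5), r² = 481/4 = 120.25.
Diameter = 2r = 2√(120.25) ≈ 21.93.

21.93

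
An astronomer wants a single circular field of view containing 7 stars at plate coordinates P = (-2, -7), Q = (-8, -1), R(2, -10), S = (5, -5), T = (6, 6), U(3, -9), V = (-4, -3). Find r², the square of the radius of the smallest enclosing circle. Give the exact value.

The minimum enclosing circle is determined by three boundary points: Q, R, T.
Their circumcentre is (6/7, -17/14) with r² = 15385/196.
The farthest remaining point U is at distance² 12781/196 ≤ 15385/196.

15385/196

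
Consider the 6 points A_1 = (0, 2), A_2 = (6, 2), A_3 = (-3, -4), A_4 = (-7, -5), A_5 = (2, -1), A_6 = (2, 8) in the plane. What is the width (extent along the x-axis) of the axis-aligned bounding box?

max x = 6, min x = -7, so width = 13.

13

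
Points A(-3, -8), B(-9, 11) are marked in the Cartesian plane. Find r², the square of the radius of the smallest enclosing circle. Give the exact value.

99.25

The smallest circle enclosing two points has them as diameter endpoints.
Centre = midpoint = (-6, 1.5); r² = |AB|²/4 = 397/4 = 99.25.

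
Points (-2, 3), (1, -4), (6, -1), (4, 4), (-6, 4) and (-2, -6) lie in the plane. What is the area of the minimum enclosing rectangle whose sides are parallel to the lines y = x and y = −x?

136

In coordinates u = x + y, v = x − y the rectangle is axis-aligned; the map (x,y)→(u,v) scales areas by 2.
u-values: 1, -3, 5, 8, -2, -8; range = 8 − (-8) = 16.
v-values: -5, 5, 7, 0, -10, 4; range = 7 − (-10) = 17.
Area = (16 × 17) / 2 = 136.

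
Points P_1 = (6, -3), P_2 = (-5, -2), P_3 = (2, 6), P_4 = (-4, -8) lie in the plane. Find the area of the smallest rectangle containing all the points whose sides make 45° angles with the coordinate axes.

In coordinates u = x + y, v = x − y the rectangle is axis-aligned; the map (x,y)→(u,v) scales areas by 2.
u-values: 3, -7, 8, -12; range = 8 − (-12) = 20.
v-values: 9, -3, -4, 4; range = 9 − (-4) = 13.
Area = (20 × 13) / 2 = 130.

130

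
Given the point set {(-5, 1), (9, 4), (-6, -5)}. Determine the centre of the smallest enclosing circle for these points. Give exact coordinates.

Call the three points A, B, C in the order given.
Side lengths²: AB² = 205, AC² = 37, BC² = 306.
Since BC² = 306 ≥ 205 + 37 = 242, the angle opposite BC is not acute, so the smallest enclosing circle has BC as diameter.
Centre = midpoint of BC = (1.5, -0.5), r² = 306/4 = 76.5.
Centre = (1.5, -0.5).

(1.5, -0.5)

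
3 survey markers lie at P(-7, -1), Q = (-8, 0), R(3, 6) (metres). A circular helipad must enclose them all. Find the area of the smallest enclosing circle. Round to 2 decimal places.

Side lengths²: PQ² = 2, PR² = 149, QR² = 157.
Since QR² = 157 ≥ 149 + 2 = 151, the angle opposite QR is not acute, so the smallest enclosing circle has QR as diameter.
Centre = midpoint of QR = (-2.5, 3), r² = 157/4 = 39.25.
Area = π·r² = π·39.25 ≈ 123.31.

123.31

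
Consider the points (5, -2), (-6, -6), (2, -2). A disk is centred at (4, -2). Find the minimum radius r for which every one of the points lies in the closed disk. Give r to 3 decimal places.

The required radius is the distance from (4, -2) to the farthest point.
Squared distances: 1, 116, 4.
Maximum is 116, attained at (-6, -6).
r = √116 ≈ 10.770.

10.770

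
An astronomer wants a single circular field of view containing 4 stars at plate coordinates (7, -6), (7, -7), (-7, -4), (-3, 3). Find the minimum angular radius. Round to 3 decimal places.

7.420

A smallest enclosing disk is always determined by at most three of the input points on its boundary.
The minimum enclosing circle is determined by three boundary points: (7, -7), (-7, -4), (-3, 3).
Their circumcentre is (9/22, -79/22) with r² = 13325/242.
The farthest remaining point (7, -6) is at distance² 11917/242 ≤ 13325/242.
r = √(13325/242) ≈ 7.420.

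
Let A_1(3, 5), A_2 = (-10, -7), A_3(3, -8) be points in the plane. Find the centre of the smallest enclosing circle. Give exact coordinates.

Side lengths²: A_1A_2² = 313, A_1A_3² = 169, A_2A_3² = 170.
Since A_1A_2² = 313 < 170 + 169 = 339, the triangle is acute, so the smallest enclosing circle is the circumcircle.
Circumcentre = (-79/26, -1.5), r² = 26605/338.
Centre = (-79/26, -1.5).

(-79/26, -1.5)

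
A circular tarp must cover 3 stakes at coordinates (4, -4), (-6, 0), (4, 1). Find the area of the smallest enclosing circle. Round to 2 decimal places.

Call the three points A, B, C in the order given.
Side lengths²: AB² = 116, AC² = 25, BC² = 101.
Since AB² = 116 < 101 + 25 = 126, the triangle is acute, so the smallest enclosing circle is the circumcircle.
Circumcentre = (-0.8, -1.5), r² = 29.29.
Area = π·r² = π·29.29 ≈ 92.02.

92.02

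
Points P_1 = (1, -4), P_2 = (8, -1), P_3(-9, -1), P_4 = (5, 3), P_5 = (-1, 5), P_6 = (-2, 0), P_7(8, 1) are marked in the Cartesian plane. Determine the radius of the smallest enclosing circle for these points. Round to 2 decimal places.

The farthest pair is P_3–P_7 with squared distance 293. The circle on this segment as diameter has centre (-0.5, 0) and r² = 293/4 = 73.25.
Check P_1: distance² to centre = 18.25 ≤ 73.25, so it lies inside.
All remaining points lie in this disk, and no smaller disk contains both endpoints, so this is the minimum enclosing circle.
r = √(73.25) ≈ 8.56.

8.56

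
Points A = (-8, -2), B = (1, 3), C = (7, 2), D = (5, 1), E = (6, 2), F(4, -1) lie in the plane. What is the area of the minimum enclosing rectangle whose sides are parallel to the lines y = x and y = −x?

104.5

In coordinates u = x + y, v = x − y the rectangle is axis-aligned; the map (x,y)→(u,v) scales areas by 2.
u-values: -10, 4, 9, 6, 8, 3; range = 9 − (-10) = 19.
v-values: -6, -2, 5, 4, 4, 5; range = 5 − (-6) = 11.
Area = (19 × 11) / 2 = 104.5.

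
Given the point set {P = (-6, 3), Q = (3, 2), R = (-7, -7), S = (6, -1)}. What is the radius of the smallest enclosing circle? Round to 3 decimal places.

7.339

By Welzl's lemma the MEC is supported by two points (diametrically opposite) or three points (on a circumcircle).
The minimum enclosing circle is determined by three boundary points: P, R, S.
Their circumcentre is (-73/62, -157/62) with r² = 103525/1922.
The farthest remaining point Q is at distance² 73021/1922 ≤ 103525/1922.
r = √(103525/1922) ≈ 7.339.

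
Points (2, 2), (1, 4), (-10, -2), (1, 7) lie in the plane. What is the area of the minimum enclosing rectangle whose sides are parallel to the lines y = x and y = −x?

In coordinates u = x + y, v = x − y the rectangle is axis-aligned; the map (x,y)→(u,v) scales areas by 2.
u-values: 4, 5, -12, 8; range = 8 − (-12) = 20.
v-values: 0, -3, -8, -6; range = 0 − (-8) = 8.
Area = (20 × 8) / 2 = 80.

80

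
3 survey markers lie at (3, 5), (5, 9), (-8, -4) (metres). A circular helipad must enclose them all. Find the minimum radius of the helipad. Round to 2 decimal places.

9.19

Call the three points A, B, C in the order given.
Side lengths²: AB² = 20, AC² = 202, BC² = 338.
Since BC² = 338 ≥ 202 + 20 = 222, the angle opposite BC is not acute, so the smallest enclosing circle has BC as diameter.
Centre = midpoint of BC = (-1.5, 2.5), r² = 338/4 = 84.5.
r = √(84.5) ≈ 9.19.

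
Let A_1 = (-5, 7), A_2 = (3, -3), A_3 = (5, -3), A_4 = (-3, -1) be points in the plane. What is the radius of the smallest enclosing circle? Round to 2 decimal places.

7.07

By Welzl's lemma the MEC is supported by two points (diametrically opposite) or three points (on a circumcircle).
The farthest pair is A_1–A_3 with squared distance 200. The circle on this segment as diameter has centre (0, 2) and r² = 200/4 = 50.
Check A_2: distance² to centre = 34 ≤ 50, so it lies inside.
All remaining points lie in this disk, and no smaller disk contains both endpoints, so this is the minimum enclosing circle.
r = √50 ≈ 7.07.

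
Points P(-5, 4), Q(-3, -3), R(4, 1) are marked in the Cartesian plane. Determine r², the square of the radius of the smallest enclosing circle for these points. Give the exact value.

Side lengths²: PQ² = 53, PR² = 90, QR² = 65.
Since PR² = 90 < 65 + 53 = 118, the triangle is acute, so the smallest enclosing circle is the circumcircle.
Circumcentre = (-33/38, 53/38), r² = 17225/722.

17225/722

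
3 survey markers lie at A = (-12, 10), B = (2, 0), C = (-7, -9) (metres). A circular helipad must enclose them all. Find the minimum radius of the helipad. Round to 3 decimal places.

9.959

Side lengths²: AB² = 296, AC² = 386, BC² = 162.
Since AC² = 386 < 296 + 162 = 458, the triangle is acute, so the smallest enclosing circle is the circumcircle.
Circumcentre = (-95/12, 11/12), r² = 7141/72.
r = √(7141/72) ≈ 9.959.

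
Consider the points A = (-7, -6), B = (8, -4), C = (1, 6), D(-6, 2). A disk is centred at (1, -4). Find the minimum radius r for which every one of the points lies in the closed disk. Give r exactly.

10

The required radius is the distance from (1, -4) to the farthest point.
Squared distances: 68, 49, 100, 85.
Maximum is 100, attained at C.
r = √100 = 10.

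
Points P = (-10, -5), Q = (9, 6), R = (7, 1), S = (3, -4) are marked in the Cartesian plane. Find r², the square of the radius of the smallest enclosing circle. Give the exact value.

The farthest pair is P–Q with squared distance 482. The circle on this segment as diameter has centre (-0.5, 0.5) and r² = 482/4 = 120.5.
Check R: distance² to centre = 56.5 ≤ 120.5, so it lies inside.
All remaining points lie in this disk, and no smaller disk contains both endpoints, so this is the minimum enclosing circle.

120.5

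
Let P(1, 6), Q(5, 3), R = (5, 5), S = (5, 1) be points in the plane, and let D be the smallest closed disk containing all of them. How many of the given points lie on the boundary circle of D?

By Welzl's lemma the MEC is supported by two points (diametrically opposite) or three points (on a circumcircle).
The farthest pair is P–S with squared distance 41. The circle on this segment as diameter has centre (3, 3.5) and r² = 41/4 = 10.25.
Check Q: distance² to centre = 4.25 ≤ 10.25, so it lies inside.
All remaining points lie in this disk, and no smaller disk contains both endpoints, so this is the minimum enclosing circle.
The points at distance exactly r from the centre are P, S — 2 points.

2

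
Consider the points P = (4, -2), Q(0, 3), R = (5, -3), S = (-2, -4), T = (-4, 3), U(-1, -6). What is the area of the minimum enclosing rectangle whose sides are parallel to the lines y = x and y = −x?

In coordinates u = x + y, v = x − y the rectangle is axis-aligned; the map (x,y)→(u,v) scales areas by 2.
u-values: 2, 3, 2, -6, -1, -7; range = 3 − (-7) = 10.
v-values: 6, -3, 8, 2, -7, 5; range = 8 − (-7) = 15.
Area = (10 × 15) / 2 = 75.

75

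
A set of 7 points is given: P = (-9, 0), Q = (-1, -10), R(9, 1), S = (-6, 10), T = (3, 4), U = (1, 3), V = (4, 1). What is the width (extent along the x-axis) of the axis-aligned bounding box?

max x = 9, min x = -9, so width = 18.

18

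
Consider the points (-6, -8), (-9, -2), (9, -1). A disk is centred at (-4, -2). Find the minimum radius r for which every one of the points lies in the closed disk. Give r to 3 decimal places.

The required radius is the distance from (-4, -2) to the farthest point.
Squared distances: 40, 25, 170.
Maximum is 170, attained at (9, -1).
r = √170 ≈ 13.038.

13.038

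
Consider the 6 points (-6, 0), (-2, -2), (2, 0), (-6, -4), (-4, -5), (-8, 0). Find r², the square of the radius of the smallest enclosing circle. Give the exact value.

25.01

By Welzl's lemma the MEC is supported by two points (diametrically opposite) or three points (on a circumcircle).
The minimum enclosing circle is determined by three boundary points: (2, 0), (-4, -5), (-8, 0).
Their circumcentre is (-3, -0.1) with r² = 25.01.
The farthest remaining point (-6, -4) is at distance² 24.21 ≤ 25.01.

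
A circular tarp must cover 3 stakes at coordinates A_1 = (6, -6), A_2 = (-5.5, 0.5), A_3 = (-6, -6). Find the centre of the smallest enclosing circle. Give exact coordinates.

(0, -83/26)

Side lengths²: A_1A_2² = 174.5, A_1A_3² = 144, A_2A_3² = 42.5.
Since A_1A_2² = 174.5 < 144 + 42.5 = 186.5, the triangle is acute, so the smallest enclosing circle is the circumcircle.
Circumcentre = (0, -83/26), r² = 29665/676.
Centre = (0, -83/26).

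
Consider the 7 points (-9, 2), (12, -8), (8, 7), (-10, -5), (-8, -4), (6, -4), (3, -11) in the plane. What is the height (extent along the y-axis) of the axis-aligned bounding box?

18

max y = 7, min y = -11, so height = 18.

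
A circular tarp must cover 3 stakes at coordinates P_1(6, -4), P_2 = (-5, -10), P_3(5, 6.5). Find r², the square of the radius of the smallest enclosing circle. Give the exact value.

93.0625

Side lengths²: P_1P_2² = 157, P_1P_3² = 111.25, P_2P_3² = 372.25.
Since P_2P_3² = 372.25 ≥ 157 + 111.25 = 268.25, the angle opposite P_2P_3 is not acute, so the smallest enclosing circle has P_2P_3 as diameter.
Centre = midpoint of P_2P_3 = (0, -1.75), r² = 372.25/4 = 93.0625.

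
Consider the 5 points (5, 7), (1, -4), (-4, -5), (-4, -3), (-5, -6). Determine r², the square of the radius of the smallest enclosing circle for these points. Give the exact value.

67.25

The farthest pair is (5, 7)–(-5, -6) with squared distance 269. The circle on this segment as diameter has centre (0, 0.5) and r² = 269/4 = 67.25.
Check (1, -4): distance² to centre = 21.25 ≤ 67.25, so it lies inside.
All remaining points lie in this disk, and no smaller disk contains both endpoints, so this is the minimum enclosing circle.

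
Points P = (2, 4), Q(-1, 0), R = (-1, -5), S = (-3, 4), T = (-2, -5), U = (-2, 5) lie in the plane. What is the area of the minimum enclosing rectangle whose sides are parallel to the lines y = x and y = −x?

In coordinates u = x + y, v = x − y the rectangle is axis-aligned; the map (x,y)→(u,v) scales areas by 2.
u-values: 6, -1, -6, 1, -7, 3; range = 6 − (-7) = 13.
v-values: -2, -1, 4, -7, 3, -7; range = 4 − (-7) = 11.
Area = (13 × 11) / 2 = 71.5.

71.5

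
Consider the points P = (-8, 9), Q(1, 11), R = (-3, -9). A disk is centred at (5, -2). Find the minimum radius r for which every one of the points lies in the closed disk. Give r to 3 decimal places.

17.029

The required radius is the distance from (5, -2) to the farthest point.
Squared distances: 290, 185, 113.
Maximum is 290, attained at P.
r = √290 ≈ 17.029.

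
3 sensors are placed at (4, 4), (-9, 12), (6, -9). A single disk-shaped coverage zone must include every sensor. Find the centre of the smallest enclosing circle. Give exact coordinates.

(-1.5, 1.5)

Call the three points A, B, C in the order given.
Side lengths²: AB² = 233, AC² = 173, BC² = 666.
Since BC² = 666 ≥ 233 + 173 = 406, the angle opposite BC is not acute, so the smallest enclosing circle has BC as diameter.
Centre = midpoint of BC = (-1.5, 1.5), r² = 666/4 = 166.5.
Centre = (-1.5, 1.5).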